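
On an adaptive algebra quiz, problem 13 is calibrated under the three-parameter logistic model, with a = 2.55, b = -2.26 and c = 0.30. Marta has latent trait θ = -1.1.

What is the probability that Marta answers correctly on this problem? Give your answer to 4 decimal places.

P(θ) = c + (1 − c) · 1 / (1 + exp(−a(θ − b)))
Exponent: 2.55 × (-1.1 − (-2.26)) = 2.9580
1/(1 + e^{-2.9580}) = 0.9506
P = 0.30 + 0.70 × 0.9506 = 0.9654

0.9654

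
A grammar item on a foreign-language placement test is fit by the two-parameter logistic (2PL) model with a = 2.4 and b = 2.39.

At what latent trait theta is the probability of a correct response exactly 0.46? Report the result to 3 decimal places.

2.323

P(theta) = 1 / (1 + exp(−a(theta − b)))
logit = ln(0.4600/0.5400) = -0.1603
theta = b + logit/(a) = 2.39 + (-0.1603)/2.4000 = 2.3232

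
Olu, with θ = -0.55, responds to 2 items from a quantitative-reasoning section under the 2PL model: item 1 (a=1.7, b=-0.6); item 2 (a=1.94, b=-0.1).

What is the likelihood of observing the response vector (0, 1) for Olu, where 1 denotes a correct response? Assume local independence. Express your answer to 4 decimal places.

P(θ) = 1 / (1 + exp(−a(θ − b)))
P_1 = 1/(1+e^{-0.0850}) = 0.5212
P_2 = 1/(1+e^{0.8730}) = 0.2946
L = (1−P_1) × P_2 = 0.4788 × 0.2946 = 0.14106

0.1411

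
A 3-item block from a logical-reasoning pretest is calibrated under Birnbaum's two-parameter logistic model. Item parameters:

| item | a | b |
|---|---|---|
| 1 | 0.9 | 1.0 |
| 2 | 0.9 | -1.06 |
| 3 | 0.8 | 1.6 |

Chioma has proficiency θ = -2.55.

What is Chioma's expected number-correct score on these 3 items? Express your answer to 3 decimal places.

P(θ) = 1 / (1 + exp(−a(θ − b)))
P_1 = 1/(1+e^{3.1950}) = 0.0394
P_2 = 1/(1+e^{1.3410}) = 0.2073
P_3 = 1/(1+e^{3.3200}) = 0.0349
E[score] = 0.0394 + 0.2073 + 0.0349 = 0.2816

0.282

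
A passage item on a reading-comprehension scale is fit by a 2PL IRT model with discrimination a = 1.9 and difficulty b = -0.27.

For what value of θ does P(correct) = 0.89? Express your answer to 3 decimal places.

0.830

P(θ) = 1 / (1 + exp(−a(θ − b)))
logit = ln(0.8900/0.1100) = 2.0907
θ = b + logit/(a) = -0.27 + 2.0907/1.9000 = 0.8304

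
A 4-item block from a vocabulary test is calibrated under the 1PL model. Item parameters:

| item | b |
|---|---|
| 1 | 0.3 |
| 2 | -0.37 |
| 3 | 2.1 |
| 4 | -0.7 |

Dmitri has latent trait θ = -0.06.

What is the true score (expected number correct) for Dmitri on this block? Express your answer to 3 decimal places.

1.746

P(θ) = 1 / (1 + exp(−(θ − b)))
P_1 = 1/(1+e^{0.3600}) = 0.4110
P_2 = 1/(1+e^{-0.3100}) = 0.5769
P_3 = 1/(1+e^{2.1600}) = 0.1034
P_4 = 1/(1+e^{-0.6400}) = 0.6548
E[score] = 0.4110 + 0.5769 + 0.1034 + 0.6548 = 1.7460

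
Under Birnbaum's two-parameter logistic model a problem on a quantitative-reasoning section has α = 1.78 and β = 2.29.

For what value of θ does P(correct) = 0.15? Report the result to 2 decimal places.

P(θ) = 1 / (1 + exp(−α(θ − β)))
logit = ln(0.1500/0.8500) = -1.7346
θ = β + logit/(α) = 2.29 + (-1.7346)/1.7800 = 1.3155

1.32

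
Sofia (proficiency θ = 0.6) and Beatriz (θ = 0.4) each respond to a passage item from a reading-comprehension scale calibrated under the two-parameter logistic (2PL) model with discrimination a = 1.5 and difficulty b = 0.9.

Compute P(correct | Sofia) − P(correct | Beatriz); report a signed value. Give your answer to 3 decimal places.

0.069

P(θ) = 1 / (1 + exp(−a(θ − b)))
P(Sofia) = 0.3894  [exponent -0.4500]
P(Beatriz) = 0.3208  [exponent -0.7500]
Difference = 0.3894 − 0.3208 = 0.0685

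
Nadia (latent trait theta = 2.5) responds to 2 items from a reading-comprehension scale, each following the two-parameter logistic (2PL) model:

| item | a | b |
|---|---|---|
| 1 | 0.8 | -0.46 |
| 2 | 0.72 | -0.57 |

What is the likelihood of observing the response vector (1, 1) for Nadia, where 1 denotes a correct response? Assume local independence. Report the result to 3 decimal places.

0.824

P(theta) = 1 / (1 + exp(−a(theta − b)))
P_1 = 1/(1+e^{-2.3680}) = 0.9144
P_2 = 1/(1+e^{-2.2104}) = 0.9012
L = P_1 × P_2 = 0.9144 × 0.9012 = 0.82400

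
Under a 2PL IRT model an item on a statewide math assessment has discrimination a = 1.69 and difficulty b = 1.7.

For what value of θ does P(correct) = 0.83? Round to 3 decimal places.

2.638

P(θ) = 1 / (1 + exp(−a(θ − b)))
logit = ln(0.8300/0.1700) = 1.5856
θ = b + logit/(a) = 1.7 + 1.5856/1.6900 = 2.6382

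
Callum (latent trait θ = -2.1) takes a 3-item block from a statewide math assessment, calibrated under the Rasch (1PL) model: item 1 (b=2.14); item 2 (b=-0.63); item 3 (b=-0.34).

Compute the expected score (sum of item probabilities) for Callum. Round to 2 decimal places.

0.35

P(θ) = 1 / (1 + exp(−(θ − b)))
P_1 = 1/(1+e^{4.2400}) = 0.0142
P_2 = 1/(1+e^{1.4700}) = 0.1869
P_3 = 1/(1+e^{1.7600}) = 0.1468
E[score] = 0.0142 + 0.1869 + 0.1468 = 0.3479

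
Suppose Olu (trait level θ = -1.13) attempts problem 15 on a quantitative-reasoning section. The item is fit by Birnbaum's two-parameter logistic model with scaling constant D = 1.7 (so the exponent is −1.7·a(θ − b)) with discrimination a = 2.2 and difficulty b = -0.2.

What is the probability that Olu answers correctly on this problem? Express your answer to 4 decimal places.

0.0299

P(θ) = 1 / (1 + exp(−D·a(θ − b)))
Exponent: 1.7 × 2.2 × (-1.13 − (-0.2)) = -3.4782
1/(1 + e^{3.4782}) = 0.0299
P = 0.0299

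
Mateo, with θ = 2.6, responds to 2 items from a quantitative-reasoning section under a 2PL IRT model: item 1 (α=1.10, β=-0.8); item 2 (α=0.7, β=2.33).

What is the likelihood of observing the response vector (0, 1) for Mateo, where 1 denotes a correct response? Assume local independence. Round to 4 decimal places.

P(θ) = 1 / (1 + exp(−α(θ − β)))
P_1 = 1/(1+e^{-3.7400}) = 0.9768
P_2 = 1/(1+e^{-0.1890}) = 0.5471
L = (1−P_1) × P_2 = 0.0232 × 0.5471 = 0.01269

0.0127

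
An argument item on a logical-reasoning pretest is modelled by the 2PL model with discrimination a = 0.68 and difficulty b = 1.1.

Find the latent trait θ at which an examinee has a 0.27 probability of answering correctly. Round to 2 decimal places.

-0.36

P(θ) = 1 / (1 + exp(−a(θ − b)))
logit = ln(0.2700/0.7300) = -0.9946
θ = b + logit/(a) = 1.1 + (-0.9946)/0.6800 = -0.3627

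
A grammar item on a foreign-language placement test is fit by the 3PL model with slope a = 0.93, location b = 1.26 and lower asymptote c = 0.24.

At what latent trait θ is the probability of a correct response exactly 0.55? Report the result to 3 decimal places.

P(θ) = c + (1 − c) · 1 / (1 + exp(−a(θ − b)))
Remove guessing floor: (0.55 − 0.24)/(1 − 0.24) = 0.4079
logit = ln(0.4079/0.5921) = -0.3727
θ = b + logit/(a) = 1.26 + (-0.3727)/0.9300 = 0.8593

0.859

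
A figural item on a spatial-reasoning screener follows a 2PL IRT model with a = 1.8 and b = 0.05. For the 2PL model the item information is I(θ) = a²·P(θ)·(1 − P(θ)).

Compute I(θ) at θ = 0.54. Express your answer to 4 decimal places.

0.6709

P = 1/(1+e^{-0.8820}) = 0.7072
P(1−P) = 0.7072 × 0.2928 = 0.2071
I = a² × P(1−P) = 1.8² × 0.2071 = 0.67085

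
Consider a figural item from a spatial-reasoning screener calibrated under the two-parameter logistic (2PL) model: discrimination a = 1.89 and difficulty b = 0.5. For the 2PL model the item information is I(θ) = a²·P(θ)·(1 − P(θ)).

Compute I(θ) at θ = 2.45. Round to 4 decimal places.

P = 1/(1+e^{-3.6855}) = 0.9755
P(1−P) = 0.9755 × 0.0245 = 0.0239
I = a² × P(1−P) = 1.89² × 0.0239 = 0.08527

0.0853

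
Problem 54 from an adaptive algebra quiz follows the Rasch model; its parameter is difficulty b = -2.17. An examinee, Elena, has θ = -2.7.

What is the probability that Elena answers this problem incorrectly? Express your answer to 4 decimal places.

0.6295

P(θ) = 1 / (1 + exp(−(θ − b)))
Exponent: (-2.7 − (-2.17)) = -0.5300
1/(1 + e^{0.5300}) = 0.3705
P = 0.3705
P(incorrect) = 1 − 0.3705 = 0.6295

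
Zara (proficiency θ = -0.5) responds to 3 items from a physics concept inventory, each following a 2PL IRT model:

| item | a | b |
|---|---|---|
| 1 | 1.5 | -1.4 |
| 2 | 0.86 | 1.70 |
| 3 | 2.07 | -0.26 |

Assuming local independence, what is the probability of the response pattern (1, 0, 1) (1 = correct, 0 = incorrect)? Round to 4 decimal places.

P(θ) = 1 / (1 + exp(−a(θ − b)))
P_1 = 1/(1+e^{-1.3500}) = 0.7941
P_2 = 1/(1+e^{1.8920}) = 0.1310
P_3 = 1/(1+e^{0.4968}) = 0.3783
L = P_1 × (1−P_2) × P_3 = 0.7941 × 0.8690 × 0.3783 = 0.26105

0.2611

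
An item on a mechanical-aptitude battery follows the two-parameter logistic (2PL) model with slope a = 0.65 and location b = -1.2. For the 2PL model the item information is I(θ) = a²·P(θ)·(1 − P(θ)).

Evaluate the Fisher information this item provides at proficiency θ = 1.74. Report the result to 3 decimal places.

P = 1/(1+e^{-1.9110}) = 0.8711
P(1−P) = 0.8711 × 0.1289 = 0.1123
I = a² × P(1−P) = 0.65² × 0.1123 = 0.04743

0.047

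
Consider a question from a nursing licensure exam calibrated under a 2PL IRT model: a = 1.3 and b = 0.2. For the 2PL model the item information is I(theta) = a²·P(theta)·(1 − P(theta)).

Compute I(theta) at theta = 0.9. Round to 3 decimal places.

0.346

P = 1/(1+e^{-0.9100}) = 0.7130
P(1−P) = 0.7130 × 0.2870 = 0.2046
I = a² × P(1−P) = 1.3² × 0.2046 = 0.34583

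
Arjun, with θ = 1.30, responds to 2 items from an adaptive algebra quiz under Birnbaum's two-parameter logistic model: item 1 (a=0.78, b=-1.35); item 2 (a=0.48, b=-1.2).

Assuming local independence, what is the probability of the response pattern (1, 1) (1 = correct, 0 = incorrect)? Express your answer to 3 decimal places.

0.682

P(θ) = 1 / (1 + exp(−a(θ − b)))
P_1 = 1/(1+e^{-2.0670}) = 0.8877
P_2 = 1/(1+e^{-1.2000}) = 0.7685
L = P_1 × P_2 = 0.8877 × 0.7685 = 0.68218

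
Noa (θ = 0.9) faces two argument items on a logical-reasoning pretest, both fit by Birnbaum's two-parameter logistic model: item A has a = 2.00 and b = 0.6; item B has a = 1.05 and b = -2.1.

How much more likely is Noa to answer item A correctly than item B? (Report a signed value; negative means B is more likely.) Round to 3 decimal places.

-0.313

P(θ) = 1 / (1 + exp(−a(θ − b)))
P_A = 0.6457
P_B = 0.9589
P_A − P_B = -0.3133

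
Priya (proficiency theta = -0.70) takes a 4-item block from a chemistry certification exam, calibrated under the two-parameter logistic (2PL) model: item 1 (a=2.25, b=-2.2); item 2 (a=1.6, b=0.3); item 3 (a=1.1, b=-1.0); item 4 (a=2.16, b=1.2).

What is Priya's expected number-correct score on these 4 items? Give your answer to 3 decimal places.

1.733

P(theta) = 1 / (1 + exp(−a(theta − b)))
P_1 = 1/(1+e^{-3.3750}) = 0.9669
P_2 = 1/(1+e^{1.6000}) = 0.1680
P_3 = 1/(1+e^{-0.3300}) = 0.5818
P_4 = 1/(1+e^{4.1040}) = 0.0162
E[score] = 0.9669 + 0.1680 + 0.5818 + 0.0162 = 1.7329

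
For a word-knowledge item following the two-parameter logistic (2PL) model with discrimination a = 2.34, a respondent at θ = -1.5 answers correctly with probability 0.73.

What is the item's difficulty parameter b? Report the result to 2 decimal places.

-1.93

P(θ) = 1 / (1 + exp(−a(θ − b)))
logit(0.73) = ln(0.73/0.27) = 0.9946
b = θ − logit/(a) = -1.5 − 0.9946/2.3400 = -1.9251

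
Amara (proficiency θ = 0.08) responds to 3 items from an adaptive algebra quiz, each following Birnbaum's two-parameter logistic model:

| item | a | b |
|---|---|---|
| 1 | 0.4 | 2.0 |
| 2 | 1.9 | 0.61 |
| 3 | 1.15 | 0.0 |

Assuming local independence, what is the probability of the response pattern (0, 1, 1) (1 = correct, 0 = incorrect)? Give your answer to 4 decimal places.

P(θ) = 1 / (1 + exp(−a(θ − b)))
P_1 = 1/(1+e^{0.7680}) = 0.3169
P_2 = 1/(1+e^{1.0070}) = 0.2676
P_3 = 1/(1+e^{-0.0920}) = 0.5230
L = (1−P_1) × P_2 × P_3 = 0.6831 × 0.2676 × 0.5230 = 0.09559

0.0956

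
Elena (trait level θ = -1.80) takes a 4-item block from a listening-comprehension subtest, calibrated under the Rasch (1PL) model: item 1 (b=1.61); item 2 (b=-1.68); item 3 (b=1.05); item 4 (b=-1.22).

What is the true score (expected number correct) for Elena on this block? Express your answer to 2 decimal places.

0.92

P(θ) = 1 / (1 + exp(−(θ − b)))
P_1 = 1/(1+e^{3.4100}) = 0.0320
P_2 = 1/(1+e^{0.1200}) = 0.4700
P_3 = 1/(1+e^{2.8500}) = 0.0547
P_4 = 1/(1+e^{0.5800}) = 0.3589
E[score] = 0.0320 + 0.4700 + 0.0547 + 0.3589 = 0.9156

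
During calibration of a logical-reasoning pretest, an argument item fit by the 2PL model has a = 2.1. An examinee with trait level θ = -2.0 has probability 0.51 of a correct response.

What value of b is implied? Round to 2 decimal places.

-2.02

P(θ) = 1 / (1 + exp(−a(θ − b)))
logit(0.51) = ln(0.51/0.49) = 0.0400
b = θ − logit/(a) = -2.0 − 0.0400/2.1000 = -2.0191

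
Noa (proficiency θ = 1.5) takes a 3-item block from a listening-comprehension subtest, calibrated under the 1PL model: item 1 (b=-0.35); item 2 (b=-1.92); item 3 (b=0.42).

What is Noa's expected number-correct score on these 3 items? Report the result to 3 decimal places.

2.579

P(θ) = 1 / (1 + exp(−(θ − b)))
P_1 = 1/(1+e^{-1.8500}) = 0.8641
P_2 = 1/(1+e^{-3.4200}) = 0.9683
P_3 = 1/(1+e^{-1.0800}) = 0.7465
E[score] = 0.8641 + 0.9683 + 0.7465 = 2.5789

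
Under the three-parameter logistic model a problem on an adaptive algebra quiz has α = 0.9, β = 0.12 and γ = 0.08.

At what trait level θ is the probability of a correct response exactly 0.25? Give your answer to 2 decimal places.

-1.53

P(θ) = γ + (1 − γ) · 1 / (1 + exp(−α(θ − β)))
Remove guessing floor: (0.25 − 0.08)/(1 − 0.08) = 0.1848
logit = ln(0.1848/0.8152) = -1.4843
θ = β + logit/(α) = 0.12 + (-1.4843)/0.9000 = -1.5292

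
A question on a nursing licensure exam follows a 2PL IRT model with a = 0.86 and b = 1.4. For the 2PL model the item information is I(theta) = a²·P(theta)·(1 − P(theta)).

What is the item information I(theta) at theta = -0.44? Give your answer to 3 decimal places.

P = 1/(1+e^{1.5824}) = 0.1705
P(1−P) = 0.1705 × 0.8295 = 0.1414
I = a² × P(1−P) = 0.86² × 0.1414 = 0.10458

0.105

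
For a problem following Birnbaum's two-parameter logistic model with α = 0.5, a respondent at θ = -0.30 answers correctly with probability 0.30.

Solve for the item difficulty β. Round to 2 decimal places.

1.39

P(θ) = 1 / (1 + exp(−α(θ − β)))
logit(0.30) = ln(0.30/0.70) = -0.8473
β = θ − logit/(α) = -0.30 − (-0.8473)/0.5000 = 1.3946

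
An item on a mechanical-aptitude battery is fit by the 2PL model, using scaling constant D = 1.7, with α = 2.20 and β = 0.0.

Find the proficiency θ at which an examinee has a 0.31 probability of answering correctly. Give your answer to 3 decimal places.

P(θ) = 1 / (1 + exp(−D·α(θ − β)))
logit = ln(0.3100/0.6900) = -0.8001
θ = β + logit/(1.7·α) = 0.0 + (-0.8001)/3.7400 = -0.2139

-0.214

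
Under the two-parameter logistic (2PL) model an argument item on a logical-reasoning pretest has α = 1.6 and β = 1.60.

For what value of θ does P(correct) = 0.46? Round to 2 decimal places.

1.50

P(θ) = 1 / (1 + exp(−α(θ − β)))
logit = ln(0.4600/0.5400) = -0.1603
θ = β + logit/(α) = 1.60 + (-0.1603)/1.6000 = 1.4998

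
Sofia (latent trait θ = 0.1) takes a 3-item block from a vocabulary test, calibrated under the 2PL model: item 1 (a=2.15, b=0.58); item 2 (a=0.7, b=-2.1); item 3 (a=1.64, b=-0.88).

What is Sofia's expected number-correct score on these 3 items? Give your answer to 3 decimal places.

1.919

P(θ) = 1 / (1 + exp(−a(θ − b)))
P_1 = 1/(1+e^{1.0320}) = 0.2627
P_2 = 1/(1+e^{-1.5400}) = 0.8235
P_3 = 1/(1+e^{-1.6072}) = 0.8330
E[score] = 0.2627 + 0.8235 + 0.8330 = 1.9192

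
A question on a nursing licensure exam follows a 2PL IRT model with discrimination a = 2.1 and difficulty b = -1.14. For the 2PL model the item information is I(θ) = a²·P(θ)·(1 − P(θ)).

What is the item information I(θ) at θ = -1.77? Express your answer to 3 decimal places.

0.732

P = 1/(1+e^{1.3230}) = 0.2103
P(1−P) = 0.2103 × 0.7897 = 0.1661
I = a² × P(1−P) = 2.1² × 0.1661 = 0.73244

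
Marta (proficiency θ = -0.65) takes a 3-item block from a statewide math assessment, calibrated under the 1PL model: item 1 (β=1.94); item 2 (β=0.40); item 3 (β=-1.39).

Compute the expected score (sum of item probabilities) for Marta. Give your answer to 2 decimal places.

P(θ) = 1 / (1 + exp(−(θ − β)))
P_1 = 1/(1+e^{2.5900}) = 0.0698
P_2 = 1/(1+e^{1.0500}) = 0.2592
P_3 = 1/(1+e^{-0.7400}) = 0.6770
E[score] = 0.0698 + 0.2592 + 0.6770 = 1.0060

1.01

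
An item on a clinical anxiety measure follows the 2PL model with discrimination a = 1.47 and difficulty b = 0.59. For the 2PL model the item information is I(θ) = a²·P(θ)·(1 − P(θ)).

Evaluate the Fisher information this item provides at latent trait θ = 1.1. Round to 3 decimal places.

0.471

P = 1/(1+e^{-0.7497}) = 0.6791
P(1−P) = 0.6791 × 0.3209 = 0.2179
I = a² × P(1−P) = 1.47² × 0.2179 = 0.47090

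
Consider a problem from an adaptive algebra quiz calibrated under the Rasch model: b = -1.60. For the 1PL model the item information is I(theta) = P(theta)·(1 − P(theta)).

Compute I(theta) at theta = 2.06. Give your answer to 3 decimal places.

P = 1/(1+e^{-3.6600}) = 0.9749
P(1−P) = 0.9749 × 0.0251 = 0.0245
I = P(1−P) = 0.02446

0.024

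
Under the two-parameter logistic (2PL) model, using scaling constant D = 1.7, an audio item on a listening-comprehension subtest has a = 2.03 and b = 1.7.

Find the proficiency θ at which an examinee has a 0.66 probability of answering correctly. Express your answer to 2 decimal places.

1.89

P(θ) = 1 / (1 + exp(−D·a(θ − b)))
logit = ln(0.6600/0.3400) = 0.6633
θ = b + logit/(1.7·a) = 1.7 + 0.6633/3.4510 = 1.8922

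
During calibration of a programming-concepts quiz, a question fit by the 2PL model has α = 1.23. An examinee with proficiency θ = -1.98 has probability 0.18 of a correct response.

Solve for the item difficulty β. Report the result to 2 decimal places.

-0.75

P(θ) = 1 / (1 + exp(−α(θ − β)))
logit(0.18) = ln(0.18/0.82) = -1.5163
β = θ − logit/(α) = -1.98 − (-1.5163)/1.2300 = -0.7472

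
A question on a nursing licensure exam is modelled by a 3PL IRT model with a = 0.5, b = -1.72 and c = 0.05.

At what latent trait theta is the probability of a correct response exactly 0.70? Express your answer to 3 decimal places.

P(theta) = c + (1 − c) · 1 / (1 + exp(−a(theta − b)))
Remove guessing floor: (0.70 − 0.05)/(1 − 0.05) = 0.6842
logit = ln(0.6842/0.3158) = 0.7732
theta = b + logit/(a) = -1.72 + 0.7732/0.5000 = -0.1736

-0.174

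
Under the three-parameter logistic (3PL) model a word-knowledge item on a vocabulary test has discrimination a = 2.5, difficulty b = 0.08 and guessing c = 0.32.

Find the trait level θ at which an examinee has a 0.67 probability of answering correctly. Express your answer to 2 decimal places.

0.10

P(θ) = c + (1 − c) · 1 / (1 + exp(−a(θ − b)))
Remove guessing floor: (0.67 − 0.32)/(1 − 0.32) = 0.5147
logit = ln(0.5147/0.4853) = 0.0588
θ = b + logit/(a) = 0.08 + 0.0588/2.5000 = 0.1035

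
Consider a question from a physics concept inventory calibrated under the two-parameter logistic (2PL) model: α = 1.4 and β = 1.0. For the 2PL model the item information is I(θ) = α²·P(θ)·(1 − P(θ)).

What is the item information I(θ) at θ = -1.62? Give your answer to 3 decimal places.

0.048

P = 1/(1+e^{3.6680}) = 0.0249
P(1−P) = 0.0249 × 0.9751 = 0.0243
I = α² × P(1−P) = 1.4² × 0.0243 = 0.04757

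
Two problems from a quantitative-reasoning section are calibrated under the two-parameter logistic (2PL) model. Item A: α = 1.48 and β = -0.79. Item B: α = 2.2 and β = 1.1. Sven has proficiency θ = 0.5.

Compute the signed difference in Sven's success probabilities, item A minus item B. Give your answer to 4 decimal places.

0.6601

P(θ) = 1 / (1 + exp(−α(θ − β)))
P_A = 0.8709
P_B = 0.2108
P_A − P_B = 0.6601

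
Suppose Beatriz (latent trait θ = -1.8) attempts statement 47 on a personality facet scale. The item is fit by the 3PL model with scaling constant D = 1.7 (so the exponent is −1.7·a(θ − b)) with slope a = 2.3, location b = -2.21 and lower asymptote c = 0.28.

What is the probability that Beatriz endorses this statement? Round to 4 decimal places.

P(θ) = c + (1 − c) · 1 / (1 + exp(−D·a(θ − b)))
Exponent: 1.7 × 2.3 × (-1.8 − (-2.21)) = 1.6031
1/(1 + e^{-1.6031}) = 0.8325
P = 0.28 + 0.72 × 0.8325 = 0.8794

0.8794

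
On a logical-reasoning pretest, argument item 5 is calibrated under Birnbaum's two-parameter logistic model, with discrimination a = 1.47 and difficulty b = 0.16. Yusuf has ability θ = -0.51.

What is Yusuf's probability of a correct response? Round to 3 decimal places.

0.272

P(θ) = 1 / (1 + exp(−a(θ − b)))
Exponent: 1.47 × (-0.51 − 0.16) = -0.9849
1/(1 + e^{0.9849}) = 0.2719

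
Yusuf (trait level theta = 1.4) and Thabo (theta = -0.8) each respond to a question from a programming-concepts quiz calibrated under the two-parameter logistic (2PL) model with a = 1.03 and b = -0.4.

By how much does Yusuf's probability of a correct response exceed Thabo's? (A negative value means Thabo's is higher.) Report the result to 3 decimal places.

0.466

P(theta) = 1 / (1 + exp(−a(theta − b)))
P(Yusuf) = 0.8646  [exponent 1.8540]
P(Thabo) = 0.3984  [exponent -0.4120]
Difference = 0.8646 − 0.3984 = 0.4662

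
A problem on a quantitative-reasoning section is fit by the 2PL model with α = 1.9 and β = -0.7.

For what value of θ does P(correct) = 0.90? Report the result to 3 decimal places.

0.456

P(θ) = 1 / (1 + exp(−α(θ − β)))
logit = ln(0.9000/0.1000) = 2.1972
θ = β + logit/(α) = -0.7 + 2.1972/1.9000 = 0.4564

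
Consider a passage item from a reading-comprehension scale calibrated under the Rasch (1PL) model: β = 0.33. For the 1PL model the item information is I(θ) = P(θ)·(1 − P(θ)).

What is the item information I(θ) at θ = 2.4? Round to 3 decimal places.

0.099

P = 1/(1+e^{-2.0700}) = 0.8880
P(1−P) = 0.8880 × 0.1120 = 0.0995
I = P(1−P) = 0.09949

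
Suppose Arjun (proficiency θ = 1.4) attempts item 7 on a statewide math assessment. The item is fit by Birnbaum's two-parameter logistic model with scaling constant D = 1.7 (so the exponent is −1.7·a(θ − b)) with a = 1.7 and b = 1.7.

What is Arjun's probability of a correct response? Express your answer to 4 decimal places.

0.2959

P(θ) = 1 / (1 + exp(−D·a(θ − b)))
Exponent: 1.7 × 1.7 × (1.4 − 1.7) = -0.8670
1/(1 + e^{0.8670}) = 0.2959
P = 0.2959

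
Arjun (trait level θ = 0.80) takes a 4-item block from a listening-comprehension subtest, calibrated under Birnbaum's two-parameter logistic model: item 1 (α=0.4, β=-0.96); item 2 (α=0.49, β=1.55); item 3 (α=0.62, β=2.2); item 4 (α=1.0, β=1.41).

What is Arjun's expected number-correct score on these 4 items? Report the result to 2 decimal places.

1.73

P(θ) = 1 / (1 + exp(−α(θ − β)))
P_1 = 1/(1+e^{-0.7040}) = 0.6691
P_2 = 1/(1+e^{0.3675}) = 0.4091
P_3 = 1/(1+e^{0.8680}) = 0.2957
P_4 = 1/(1+e^{0.6100}) = 0.3521
E[score] = 0.6691 + 0.4091 + 0.2957 + 0.3521 = 1.7259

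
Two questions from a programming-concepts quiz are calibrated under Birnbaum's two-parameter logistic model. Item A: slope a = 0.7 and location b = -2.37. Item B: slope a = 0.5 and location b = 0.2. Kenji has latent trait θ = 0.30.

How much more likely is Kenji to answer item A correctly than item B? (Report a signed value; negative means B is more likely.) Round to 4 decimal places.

P(θ) = 1 / (1 + exp(−a(θ − b)))
P_A = 0.8663
P_B = 0.5125
P_A − P_B = 0.3538

0.3538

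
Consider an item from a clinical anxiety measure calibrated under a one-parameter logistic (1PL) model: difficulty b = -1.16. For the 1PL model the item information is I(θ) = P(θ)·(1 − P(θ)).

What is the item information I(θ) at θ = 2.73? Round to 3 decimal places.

P = 1/(1+e^{-3.8900}) = 0.9800
P(1−P) = 0.9800 × 0.0200 = 0.0196
I = P(1−P) = 0.01963

0.020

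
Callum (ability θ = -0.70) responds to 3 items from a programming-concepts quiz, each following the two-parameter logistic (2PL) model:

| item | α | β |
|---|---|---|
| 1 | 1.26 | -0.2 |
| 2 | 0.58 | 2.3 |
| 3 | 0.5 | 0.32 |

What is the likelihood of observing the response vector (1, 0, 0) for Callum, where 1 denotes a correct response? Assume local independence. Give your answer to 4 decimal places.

P(θ) = 1 / (1 + exp(−α(θ − β)))
P_1 = 1/(1+e^{0.6300}) = 0.3475
P_2 = 1/(1+e^{1.7400}) = 0.1493
P_3 = 1/(1+e^{0.5100}) = 0.3752
L = P_1 × (1−P_2) × (1−P_3) = 0.3475 × 0.8507 × 0.6248 = 0.18471

0.1847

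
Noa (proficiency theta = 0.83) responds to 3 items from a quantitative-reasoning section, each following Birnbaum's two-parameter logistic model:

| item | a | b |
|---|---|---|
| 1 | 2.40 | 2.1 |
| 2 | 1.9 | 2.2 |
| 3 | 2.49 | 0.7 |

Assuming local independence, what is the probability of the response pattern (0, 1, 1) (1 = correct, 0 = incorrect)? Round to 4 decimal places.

P(theta) = 1 / (1 + exp(−a(theta − b)))
P_1 = 1/(1+e^{3.0480}) = 0.0453
P_2 = 1/(1+e^{2.6030}) = 0.0689
P_3 = 1/(1+e^{-0.3237}) = 0.5802
L = (1−P_1) × P_2 × P_3 = 0.9547 × 0.0689 × 0.5802 = 0.03819

0.0382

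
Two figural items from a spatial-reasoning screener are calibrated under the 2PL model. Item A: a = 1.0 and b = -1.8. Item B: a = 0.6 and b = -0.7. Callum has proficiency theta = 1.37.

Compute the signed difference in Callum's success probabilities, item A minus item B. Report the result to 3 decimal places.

P(theta) = 1 / (1 + exp(−a(theta − b)))
P_A = 0.9597
P_B = 0.7759
P_A − P_B = 0.1838

0.184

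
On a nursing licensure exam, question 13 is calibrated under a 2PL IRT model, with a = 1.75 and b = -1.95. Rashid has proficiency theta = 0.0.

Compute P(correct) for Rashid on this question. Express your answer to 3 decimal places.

P(theta) = 1 / (1 + exp(−a(theta − b)))
Exponent: 1.75 × (0.0 − (-1.95)) = 3.4125
1/(1 + e^{-3.4125}) = 0.9681

0.968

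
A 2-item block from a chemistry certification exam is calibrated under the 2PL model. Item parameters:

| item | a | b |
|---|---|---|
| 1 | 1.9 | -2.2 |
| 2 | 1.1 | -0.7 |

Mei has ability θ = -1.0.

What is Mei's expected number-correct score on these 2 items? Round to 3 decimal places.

P(θ) = 1 / (1 + exp(−a(θ − b)))
P_1 = 1/(1+e^{-2.2800}) = 0.9072
P_2 = 1/(1+e^{0.3300}) = 0.4182
E[score] = 0.9072 + 0.4182 = 1.3254

1.325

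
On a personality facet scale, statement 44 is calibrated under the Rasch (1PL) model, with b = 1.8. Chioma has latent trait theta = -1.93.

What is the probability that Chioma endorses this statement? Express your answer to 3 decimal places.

0.023

P(theta) = 1 / (1 + exp(−(theta − b)))
Exponent: (-1.93 − 1.8) = -3.7300
1/(1 + e^{3.7300}) = 0.0234
P = 0.0234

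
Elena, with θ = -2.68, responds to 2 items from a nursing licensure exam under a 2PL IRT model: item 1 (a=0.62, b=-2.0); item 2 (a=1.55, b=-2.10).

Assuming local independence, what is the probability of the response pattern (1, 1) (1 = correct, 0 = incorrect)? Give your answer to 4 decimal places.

0.1146

P(θ) = 1 / (1 + exp(−a(θ − b)))
P_1 = 1/(1+e^{0.4216}) = 0.3961
P_2 = 1/(1+e^{0.8990}) = 0.2893
L = P_1 × P_2 = 0.3961 × 0.2893 = 0.11458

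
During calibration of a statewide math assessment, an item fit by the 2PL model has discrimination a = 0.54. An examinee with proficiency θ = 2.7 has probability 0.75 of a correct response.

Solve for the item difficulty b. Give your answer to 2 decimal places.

0.67

P(θ) = 1 / (1 + exp(−a(θ − b)))
logit(0.75) = ln(0.75/0.25) = 1.0986
b = θ − logit/(a) = 2.7 − 1.0986/0.5400 = 0.6655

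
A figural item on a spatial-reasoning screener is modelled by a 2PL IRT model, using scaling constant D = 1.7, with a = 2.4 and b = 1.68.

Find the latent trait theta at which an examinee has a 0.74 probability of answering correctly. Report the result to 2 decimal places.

P(theta) = 1 / (1 + exp(−D·a(theta − b)))
logit = ln(0.7400/0.2600) = 1.0460
theta = b + logit/(1.7·a) = 1.68 + 1.0460/4.0800 = 1.9364

1.94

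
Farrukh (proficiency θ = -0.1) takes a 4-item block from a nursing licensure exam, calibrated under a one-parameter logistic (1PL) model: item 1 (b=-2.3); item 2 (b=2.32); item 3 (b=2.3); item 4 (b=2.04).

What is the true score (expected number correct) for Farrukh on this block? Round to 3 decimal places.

1.170

P(θ) = 1 / (1 + exp(−(θ − b)))
P_1 = 1/(1+e^{-2.2000}) = 0.9002
P_2 = 1/(1+e^{2.4200}) = 0.0817
P_3 = 1/(1+e^{2.4000}) = 0.0832
P_4 = 1/(1+e^{2.1400}) = 0.1053
E[score] = 0.9002 + 0.0817 + 0.0832 + 0.1053 = 1.1704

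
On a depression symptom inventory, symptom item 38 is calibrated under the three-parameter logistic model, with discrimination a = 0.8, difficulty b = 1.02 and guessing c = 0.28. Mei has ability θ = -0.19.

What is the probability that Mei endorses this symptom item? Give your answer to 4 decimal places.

0.4782

P(θ) = c + (1 − c) · 1 / (1 + exp(−a(θ − b)))
Exponent: 0.8 × (-0.19 − 1.02) = -0.9680
1/(1 + e^{0.9680}) = 0.2753
P = 0.28 + 0.72 × 0.2753 = 0.4782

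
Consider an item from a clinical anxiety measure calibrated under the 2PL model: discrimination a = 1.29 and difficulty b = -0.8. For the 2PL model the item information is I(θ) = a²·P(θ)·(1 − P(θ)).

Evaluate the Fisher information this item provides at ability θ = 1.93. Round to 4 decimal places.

P = 1/(1+e^{-3.5217}) = 0.9713
P(1−P) = 0.9713 × 0.0287 = 0.0279
I = a² × P(1−P) = 1.29² × 0.0279 = 0.04639

0.0464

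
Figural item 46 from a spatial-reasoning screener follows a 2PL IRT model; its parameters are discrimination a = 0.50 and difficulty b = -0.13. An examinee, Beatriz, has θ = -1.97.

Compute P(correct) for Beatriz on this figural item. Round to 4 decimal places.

P(θ) = 1 / (1 + exp(−a(θ − b)))
Exponent: 0.50 × (-1.97 − (-0.13)) = -0.9200
1/(1 + e^{0.9200}) = 0.2850

0.2850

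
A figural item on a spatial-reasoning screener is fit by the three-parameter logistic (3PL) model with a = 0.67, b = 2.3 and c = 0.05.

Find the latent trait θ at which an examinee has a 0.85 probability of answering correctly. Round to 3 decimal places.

P(θ) = c + (1 − c) · 1 / (1 + exp(−a(θ − b)))
Remove guessing floor: (0.85 − 0.05)/(1 − 0.05) = 0.8421
logit = ln(0.8421/0.1579) = 1.6740
θ = b + logit/(a) = 2.3 + 1.6740/0.6700 = 4.7985

4.798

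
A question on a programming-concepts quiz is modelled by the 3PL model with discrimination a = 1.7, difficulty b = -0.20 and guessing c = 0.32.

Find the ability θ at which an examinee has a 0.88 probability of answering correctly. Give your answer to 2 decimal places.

P(θ) = c + (1 − c) · 1 / (1 + exp(−a(θ − b)))
Remove guessing floor: (0.88 − 0.32)/(1 − 0.32) = 0.8235
logit = ln(0.8235/0.1765) = 1.5404
θ = b + logit/(a) = -0.20 + 1.5404/1.7000 = 0.7061

0.71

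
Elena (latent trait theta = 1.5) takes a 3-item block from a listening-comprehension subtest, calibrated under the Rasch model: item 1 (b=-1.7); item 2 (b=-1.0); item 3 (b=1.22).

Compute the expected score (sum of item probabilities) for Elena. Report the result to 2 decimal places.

P(theta) = 1 / (1 + exp(−(theta − b)))
P_1 = 1/(1+e^{-3.2000}) = 0.9608
P_2 = 1/(1+e^{-2.5000}) = 0.9241
P_3 = 1/(1+e^{-0.2800}) = 0.5695
E[score] = 0.9608 + 0.9241 + 0.5695 = 2.4545

2.45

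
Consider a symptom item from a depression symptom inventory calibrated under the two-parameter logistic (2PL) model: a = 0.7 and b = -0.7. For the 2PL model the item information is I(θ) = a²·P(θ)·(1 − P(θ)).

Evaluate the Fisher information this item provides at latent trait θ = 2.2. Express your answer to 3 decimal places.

0.050

P = 1/(1+e^{-2.0300}) = 0.8839
P(1−P) = 0.8839 × 0.1161 = 0.1026
I = a² × P(1−P) = 0.7² × 0.1026 = 0.05028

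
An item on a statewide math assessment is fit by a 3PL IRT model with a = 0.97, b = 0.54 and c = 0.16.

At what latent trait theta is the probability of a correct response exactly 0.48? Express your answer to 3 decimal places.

0.039

P(theta) = c + (1 − c) · 1 / (1 + exp(−a(theta − b)))
Remove guessing floor: (0.48 − 0.16)/(1 − 0.16) = 0.3810
logit = ln(0.3810/0.6190) = -0.4855
theta = b + logit/(a) = 0.54 + (-0.4855)/0.9700 = 0.0395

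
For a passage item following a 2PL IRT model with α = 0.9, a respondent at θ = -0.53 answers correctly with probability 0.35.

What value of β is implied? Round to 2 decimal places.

P(θ) = 1 / (1 + exp(−α(θ − β)))
logit(0.35) = ln(0.35/0.65) = -0.6190
β = θ − logit/(α) = -0.53 − (-0.6190)/0.9000 = 0.1578

0.16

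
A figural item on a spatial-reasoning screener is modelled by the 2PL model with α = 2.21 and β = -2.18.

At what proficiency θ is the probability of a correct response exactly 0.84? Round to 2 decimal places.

-1.43

P(θ) = 1 / (1 + exp(−α(θ − β)))
logit = ln(0.8400/0.1600) = 1.6582
θ = β + logit/(α) = -2.18 + 1.6582/2.2100 = -1.4297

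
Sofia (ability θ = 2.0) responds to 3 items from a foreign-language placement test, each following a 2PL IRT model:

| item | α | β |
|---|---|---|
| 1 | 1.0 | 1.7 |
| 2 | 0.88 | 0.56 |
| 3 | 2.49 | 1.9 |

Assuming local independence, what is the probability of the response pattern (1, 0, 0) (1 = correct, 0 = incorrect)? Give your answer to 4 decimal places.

0.0553

P(θ) = 1 / (1 + exp(−α(θ − β)))
P_1 = 1/(1+e^{-0.3000}) = 0.5744
P_2 = 1/(1+e^{-1.2672}) = 0.7803
P_3 = 1/(1+e^{-0.2490}) = 0.5619
L = P_1 × (1−P_2) × (1−P_3) = 0.5744 × 0.2197 × 0.4381 = 0.05530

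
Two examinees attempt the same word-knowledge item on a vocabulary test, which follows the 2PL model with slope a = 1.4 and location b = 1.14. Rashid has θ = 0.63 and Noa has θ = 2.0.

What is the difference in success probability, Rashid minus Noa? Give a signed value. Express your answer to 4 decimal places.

-0.4405

P(θ) = 1 / (1 + exp(−a(θ − b)))
P(Rashid) = 0.3287  [exponent -0.7140]
P(Noa) = 0.7692  [exponent 1.2040]
Difference = 0.3287 − 0.7692 = -0.4405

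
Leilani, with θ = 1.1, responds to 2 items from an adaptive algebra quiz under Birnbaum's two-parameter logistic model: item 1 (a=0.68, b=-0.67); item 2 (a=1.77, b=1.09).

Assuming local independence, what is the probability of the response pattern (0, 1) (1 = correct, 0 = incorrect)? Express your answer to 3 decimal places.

P(θ) = 1 / (1 + exp(−a(θ − b)))
P_1 = 1/(1+e^{-1.2036}) = 0.7692
P_2 = 1/(1+e^{-0.0177}) = 0.5044
L = (1−P_1) × P_2 = 0.2308 × 0.5044 = 0.11644

0.116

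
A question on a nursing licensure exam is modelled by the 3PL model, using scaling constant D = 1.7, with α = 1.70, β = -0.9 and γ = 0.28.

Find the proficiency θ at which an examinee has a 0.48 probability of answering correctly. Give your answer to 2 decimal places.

-1.23

P(θ) = γ + (1 − γ) · 1 / (1 + exp(−D·α(θ − β)))
Remove guessing floor: (0.48 − 0.28)/(1 − 0.28) = 0.2778
logit = ln(0.2778/0.7222) = -0.9555
θ = β + logit/(1.7·α) = -0.9 + (-0.9555)/2.8900 = -1.2306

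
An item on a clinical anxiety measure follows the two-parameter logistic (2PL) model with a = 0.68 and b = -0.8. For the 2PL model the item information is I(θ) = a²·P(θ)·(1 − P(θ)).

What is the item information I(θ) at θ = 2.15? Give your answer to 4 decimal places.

P = 1/(1+e^{-2.0060}) = 0.8814
P(1−P) = 0.8814 × 0.1186 = 0.1045
I = a² × P(1−P) = 0.68² × 0.1045 = 0.04833

0.0483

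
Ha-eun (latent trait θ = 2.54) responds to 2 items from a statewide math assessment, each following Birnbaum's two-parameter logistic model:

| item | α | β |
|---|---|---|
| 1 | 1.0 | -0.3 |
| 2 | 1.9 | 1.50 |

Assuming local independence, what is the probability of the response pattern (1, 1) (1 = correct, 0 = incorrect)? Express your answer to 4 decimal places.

0.8298

P(θ) = 1 / (1 + exp(−α(θ − β)))
P_1 = 1/(1+e^{-2.8400}) = 0.9448
P_2 = 1/(1+e^{-1.9760}) = 0.8783
L = P_1 × P_2 = 0.9448 × 0.8783 = 0.82977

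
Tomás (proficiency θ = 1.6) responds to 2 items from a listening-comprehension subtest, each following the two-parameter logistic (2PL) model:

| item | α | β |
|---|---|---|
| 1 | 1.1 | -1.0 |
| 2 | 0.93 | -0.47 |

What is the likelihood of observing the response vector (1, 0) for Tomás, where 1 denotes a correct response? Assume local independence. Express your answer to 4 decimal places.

0.1204

P(θ) = 1 / (1 + exp(−α(θ − β)))
P_1 = 1/(1+e^{-2.8600}) = 0.9458
P_2 = 1/(1+e^{-1.9251}) = 0.8727
L = P_1 × (1−P_2) = 0.9458 × 0.1273 = 0.12040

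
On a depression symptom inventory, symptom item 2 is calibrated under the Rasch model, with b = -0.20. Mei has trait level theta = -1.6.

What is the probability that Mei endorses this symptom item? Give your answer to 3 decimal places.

P(theta) = 1 / (1 + exp(−(theta − b)))
Exponent: (-1.6 − (-0.20)) = -1.4000
1/(1 + e^{1.4000}) = 0.1978
P = 0.1978

0.198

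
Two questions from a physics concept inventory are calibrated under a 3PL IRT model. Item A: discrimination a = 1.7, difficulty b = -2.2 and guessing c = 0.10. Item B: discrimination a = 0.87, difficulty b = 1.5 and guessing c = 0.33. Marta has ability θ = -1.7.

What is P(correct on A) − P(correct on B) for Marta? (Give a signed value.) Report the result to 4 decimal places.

P(θ) = c + (1 − c) · 1 / (1 + exp(−a(θ − b)))
P_A = 0.7305
P_B = 0.3690
P_A − P_B = 0.3615

0.3615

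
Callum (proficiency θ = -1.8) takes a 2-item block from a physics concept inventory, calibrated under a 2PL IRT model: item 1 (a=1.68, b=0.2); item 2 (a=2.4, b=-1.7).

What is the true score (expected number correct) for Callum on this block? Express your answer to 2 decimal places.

0.47

P(θ) = 1 / (1 + exp(−a(θ − b)))
P_1 = 1/(1+e^{3.3600}) = 0.0336
P_2 = 1/(1+e^{0.2400}) = 0.4403
E[score] = 0.0336 + 0.4403 = 0.4739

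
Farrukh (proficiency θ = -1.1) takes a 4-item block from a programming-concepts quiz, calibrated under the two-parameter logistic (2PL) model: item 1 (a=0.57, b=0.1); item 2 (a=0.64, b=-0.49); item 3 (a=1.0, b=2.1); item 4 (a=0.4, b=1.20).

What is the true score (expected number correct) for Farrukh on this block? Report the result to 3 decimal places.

P(θ) = 1 / (1 + exp(−a(θ − b)))
P_1 = 1/(1+e^{0.6840}) = 0.3354
P_2 = 1/(1+e^{0.3904}) = 0.4036
P_3 = 1/(1+e^{3.2000}) = 0.0392
P_4 = 1/(1+e^{0.9200}) = 0.2850
E[score] = 0.3354 + 0.4036 + 0.0392 + 0.2850 = 1.0631

1.063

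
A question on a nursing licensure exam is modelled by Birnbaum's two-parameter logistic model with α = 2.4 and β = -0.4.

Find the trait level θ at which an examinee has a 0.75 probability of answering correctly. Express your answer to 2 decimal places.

P(θ) = 1 / (1 + exp(−α(θ − β)))
logit = ln(0.7500/0.2500) = 1.0986
θ = β + logit/(α) = -0.4 + 1.0986/2.4000 = 0.0578

0.06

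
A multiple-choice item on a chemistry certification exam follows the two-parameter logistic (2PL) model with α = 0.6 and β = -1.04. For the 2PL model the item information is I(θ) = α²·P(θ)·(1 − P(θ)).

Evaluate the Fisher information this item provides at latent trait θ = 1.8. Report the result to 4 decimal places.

P = 1/(1+e^{-1.7040}) = 0.8461
P(1−P) = 0.8461 × 0.1539 = 0.1302
I = α² × P(1−P) = 0.6² × 0.1302 = 0.04689

0.0469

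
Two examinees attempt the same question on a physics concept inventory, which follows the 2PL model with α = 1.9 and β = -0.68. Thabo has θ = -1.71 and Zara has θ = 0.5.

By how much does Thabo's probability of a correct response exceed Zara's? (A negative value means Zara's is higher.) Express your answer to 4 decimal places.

P(θ) = 1 / (1 + exp(−α(θ − β)))
P(Thabo) = 0.1238  [exponent -1.9570]
P(Zara) = 0.9040  [exponent 2.2420]
Difference = 0.1238 − 0.9040 = -0.7802

-0.7802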